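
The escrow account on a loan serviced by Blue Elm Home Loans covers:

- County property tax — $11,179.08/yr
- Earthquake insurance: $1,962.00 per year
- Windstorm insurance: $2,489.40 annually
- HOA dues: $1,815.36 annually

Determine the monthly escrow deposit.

$1,453.82

County property tax = $11,179.08 annually
Earthquake insurance = $1,962.00 annually
Windstorm insurance = $2,489.40 annually
HOA dues = $1,815.36 annually
Combined annual = $11,179.08 + $1,962.00 + $2,489.40 + $1,815.36 = $17,445.84
Monthly escrow = $17,445.84 ÷ 12 = $1,453.82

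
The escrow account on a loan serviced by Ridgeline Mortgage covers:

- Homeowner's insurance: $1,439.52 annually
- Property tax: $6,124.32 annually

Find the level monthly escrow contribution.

Homeowner's insurance — $1,439.52/yr
Property tax — $6,124.32/yr
Yearly total = $1,439.52 + $6,124.32 = $7,563.84
Monthly = $7,563.84 ÷ 12 = $630.32

$630.32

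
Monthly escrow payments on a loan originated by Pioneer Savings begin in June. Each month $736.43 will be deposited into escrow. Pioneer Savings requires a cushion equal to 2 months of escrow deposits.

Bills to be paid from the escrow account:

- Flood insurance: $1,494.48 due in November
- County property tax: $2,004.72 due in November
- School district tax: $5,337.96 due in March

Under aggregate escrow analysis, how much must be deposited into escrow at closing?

$2,945.72

Cushion = 2 × $736.43 = $1,472.86
Trial balance (start $0, +$736.43 each month, − disbursements):
  Jun: +$736.43 → $736.43
  Jul: +$736.43 → $1,472.86
  Aug: +$736.43 → $2,209.29
  Sep: +$736.43 → $2,945.72
  Oct: +$736.43 → $3,682.15
  Nov: +$736.43 − $3,499.20 → $919.38
  Dec: +$736.43 → $1,655.81
  Jan: +$736.43 → $2,392.24
  Feb: +$736.43 → $3,128.67
  Mar: +$736.43 − $5,337.96 → -$1,472.86
  Apr: +$736.43 → -$736.43
  May: +$736.43 → $0.00
Lowest trial balance = -$1,472.86 (Mar)
Initial deposit = cushion − low point = $1,472.86 − (-$1,472.86) = $2,945.72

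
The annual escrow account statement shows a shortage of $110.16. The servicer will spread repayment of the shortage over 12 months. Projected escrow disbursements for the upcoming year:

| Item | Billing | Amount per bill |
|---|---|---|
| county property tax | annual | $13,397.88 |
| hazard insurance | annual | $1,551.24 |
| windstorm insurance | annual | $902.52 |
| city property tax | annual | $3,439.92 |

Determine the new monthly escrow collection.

$1,616.81

County property tax = $13,397.88
Hazard insurance = $1,551.24
Windstorm insurance = $902.52
City property tax = $3,439.92
Combined annual = $19,291.56
Base monthly escrow = $19,291.56 ÷ 12 = $1,607.63
Monthly shortage recovery: $110.16 / 12 = $9.18
Adjusted monthly = $1,607.63 + $9.18 = $1,616.81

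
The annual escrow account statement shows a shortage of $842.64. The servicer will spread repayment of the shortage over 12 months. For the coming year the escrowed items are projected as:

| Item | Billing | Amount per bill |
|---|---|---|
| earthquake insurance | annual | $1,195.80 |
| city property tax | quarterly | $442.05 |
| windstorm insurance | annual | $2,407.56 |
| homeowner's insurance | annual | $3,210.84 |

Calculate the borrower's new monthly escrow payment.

$785.42

Earthquake insurance — $1,195.80
City property tax — $442.05 × 4 = $1,768.20
Windstorm insurance — $2,407.56
Homeowner's insurance — $3,210.84
Annual escrow total = $8,582.40
Monthly = $8,582.40 ÷ 12 = $715.20
Shortage spread = $842.64 ÷ 12 = $70.22/mo
Adjusted monthly = $715.20 + $70.22 = $785.42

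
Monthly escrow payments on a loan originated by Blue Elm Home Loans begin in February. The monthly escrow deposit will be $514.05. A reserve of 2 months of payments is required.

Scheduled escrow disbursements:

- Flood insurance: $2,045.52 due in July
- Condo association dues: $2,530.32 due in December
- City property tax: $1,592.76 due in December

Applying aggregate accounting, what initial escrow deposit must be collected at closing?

Cushion = 2 × $514.05 = $1,028.10
Trial balance (start $0, +$514.05 each month, − disbursements):
  Feb: +$514.05 → $514.05
  Mar: +$514.05 → $1,028.10
  Apr: +$514.05 → $1,542.15
  May: +$514.05 → $2,056.20
  Jun: +$514.05 → $2,570.25
  Jul: +$514.05 − $2,045.52 → $1,038.78
  Aug: +$514.05 → $1,552.83
  Sep: +$514.05 → $2,066.88
  Oct: +$514.05 → $2,580.93
  Nov: +$514.05 → $3,094.98
  Dec: +$514.05 − $4,123.08 → -$514.05
  Jan: +$514.05 → $0.00
Lowest trial balance = -$514.05 (Dec)
Initial deposit = cushion − low point = $1,028.10 − (-$514.05) = $1,542.15

$1,542.15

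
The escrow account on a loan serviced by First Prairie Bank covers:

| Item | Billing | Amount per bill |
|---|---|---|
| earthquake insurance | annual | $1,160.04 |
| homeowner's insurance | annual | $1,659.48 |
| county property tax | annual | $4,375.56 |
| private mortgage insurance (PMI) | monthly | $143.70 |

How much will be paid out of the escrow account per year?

Earthquake insurance — $1,160.04
Homeowner's insurance — $1,659.48
County property tax — $4,375.56
Private mortgage insurance (PMI) — $143.70 × 12 = $1,724.40
Total per year = $8,919.48

$8,919.48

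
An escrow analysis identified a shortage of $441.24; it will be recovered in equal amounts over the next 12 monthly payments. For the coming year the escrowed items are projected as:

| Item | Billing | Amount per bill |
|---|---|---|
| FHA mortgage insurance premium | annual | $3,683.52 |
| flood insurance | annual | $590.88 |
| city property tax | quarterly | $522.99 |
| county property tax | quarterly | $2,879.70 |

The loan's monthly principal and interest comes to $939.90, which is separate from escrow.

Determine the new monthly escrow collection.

$1,527.20

FHA mortgage insurance premium: $3,683.52 per year
Flood insurance: $590.88 per year
City property tax: $522.99 × 4 = $2,091.96 per year
County property tax: $2,879.70 × 4 = $11,518.80 per year
Combined annual = $3,683.52 + $590.88 + $2,091.96 + $11,518.80 = $17,885.16
Per month = $17,885.16 / 12 = $1,490.43
Shortage per month = $441.24 / 12 = $36.77
Adjusted monthly = $1,490.43 + $36.77 = $1,527.20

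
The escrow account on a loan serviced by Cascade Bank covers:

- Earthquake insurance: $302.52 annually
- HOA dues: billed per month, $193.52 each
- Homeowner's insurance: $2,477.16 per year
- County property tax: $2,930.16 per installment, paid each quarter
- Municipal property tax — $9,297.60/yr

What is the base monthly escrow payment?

$2,176.68

Earthquake insurance = $302.52
HOA dues = $193.52 × 12 = $2,322.24
Homeowner's insurance = $2,477.16
County property tax = $2,930.16 × 4 = $11,720.64
Municipal property tax = $9,297.60
Total annual escrow = $302.52 + $2,322.24 + $2,477.16 + $11,720.64 + $9,297.60 = $26,120.16
Monthly = $26,120.16 ÷ 12 = $2,176.68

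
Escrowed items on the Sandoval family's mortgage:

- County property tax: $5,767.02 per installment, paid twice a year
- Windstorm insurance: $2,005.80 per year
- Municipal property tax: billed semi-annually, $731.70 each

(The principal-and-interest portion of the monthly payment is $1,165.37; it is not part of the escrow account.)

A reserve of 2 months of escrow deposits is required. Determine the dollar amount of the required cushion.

$2,500.54

County property tax = $5,767.02 × 2 = $11,534.04/yr
Windstorm insurance = $2,005.80/yr
Municipal property tax = $731.70 × 2 = $1,463.40/yr
Yearly total = $15,003.24
Per month = $15,003.24 ÷ 12 = $1,250.27
Cushion = 2 × $1,250.27 = $2,500.54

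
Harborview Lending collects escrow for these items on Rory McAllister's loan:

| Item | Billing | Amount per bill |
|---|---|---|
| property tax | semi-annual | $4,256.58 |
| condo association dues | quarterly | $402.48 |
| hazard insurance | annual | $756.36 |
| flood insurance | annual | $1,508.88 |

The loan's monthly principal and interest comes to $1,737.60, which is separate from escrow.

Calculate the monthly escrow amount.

$1,032.36

Property tax — $4,256.58 × 2 = $8,513.16 per year
Condo association dues — $402.48 × 4 = $1,609.92 per year
Hazard insurance — $756.36 per year
Flood insurance — $1,508.88 per year
Combined annual = $12,388.32
Per month = $12,388.32 / 12 = $1,032.36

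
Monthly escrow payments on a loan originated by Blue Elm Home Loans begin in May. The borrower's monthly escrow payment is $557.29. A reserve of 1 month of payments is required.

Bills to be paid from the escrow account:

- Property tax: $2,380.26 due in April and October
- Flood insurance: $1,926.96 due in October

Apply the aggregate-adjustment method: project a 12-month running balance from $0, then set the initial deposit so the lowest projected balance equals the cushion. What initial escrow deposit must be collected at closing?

$1,520.77

Cushion = 1 × $557.29 = $557.29
Trial balance (start $0, +$557.29 each month, − disbursements):
  May: +$557.29 → $557.29
  Jun: +$557.29 → $1,114.58
  Jul: +$557.29 → $1,671.87
  Aug: +$557.29 → $2,229.16
  Sep: +$557.29 → $2,786.45
  Oct: +$557.29 − $4,307.22 → -$963.48
  Nov: +$557.29 → -$406.19
  Dec: +$557.29 → $151.10
  Jan: +$557.29 → $708.39
  Feb: +$557.29 → $1,265.68
  Mar: +$557.29 → $1,822.97
  Apr: +$557.29 − $2,380.26 → $0.00
Lowest trial balance = -$963.48 (Oct)
Initial deposit = cushion − low point = $557.29 − (-$963.48) = $1,520.77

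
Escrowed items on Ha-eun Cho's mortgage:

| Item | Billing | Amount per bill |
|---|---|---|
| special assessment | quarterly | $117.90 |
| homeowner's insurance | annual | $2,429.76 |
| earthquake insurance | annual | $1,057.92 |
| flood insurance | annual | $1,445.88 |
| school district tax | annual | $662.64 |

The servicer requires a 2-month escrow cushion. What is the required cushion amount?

$1,011.30

Special assessment: $117.90 × 4 = $471.60 per year
Homeowner's insurance: $2,429.76 per year
Earthquake insurance: $1,057.92 per year
Flood insurance: $1,445.88 per year
School district tax: $662.64 per year
Annual escrow total = $471.60 + $2,429.76 + $1,057.92 + $1,445.88 + $662.64 = $6,067.80
Base monthly escrow = $6,067.80 / 12 = $505.65
Reserve = 2 × $505.65 = $1,011.30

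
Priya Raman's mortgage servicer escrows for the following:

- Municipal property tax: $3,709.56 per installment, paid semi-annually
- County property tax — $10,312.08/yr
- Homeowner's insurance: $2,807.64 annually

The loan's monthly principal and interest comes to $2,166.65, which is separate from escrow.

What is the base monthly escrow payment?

$1,711.57

Municipal property tax: $3,709.56 × 2 = $7,419.12/yr
County property tax: $10,312.08/yr
Homeowner's insurance: $2,807.64/yr
Total annual escrow = $7,419.12 + $10,312.08 + $2,807.64 = $20,538.84
Per month = $20,538.84 / 12 = $1,711.57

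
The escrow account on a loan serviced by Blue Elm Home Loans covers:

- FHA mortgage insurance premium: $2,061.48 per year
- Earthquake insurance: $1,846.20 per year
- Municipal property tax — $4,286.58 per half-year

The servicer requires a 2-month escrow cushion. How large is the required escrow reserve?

FHA mortgage insurance premium — $2,061.48 per year
Earthquake insurance — $1,846.20 per year
Municipal property tax — $4,286.58 × 2 = $8,573.16 per year
Total annual escrow = $12,480.84
Monthly = $12,480.84 / 12 = $1,040.07
Cushion = 2 × $1,040.07 = $2,080.14

$2,080.14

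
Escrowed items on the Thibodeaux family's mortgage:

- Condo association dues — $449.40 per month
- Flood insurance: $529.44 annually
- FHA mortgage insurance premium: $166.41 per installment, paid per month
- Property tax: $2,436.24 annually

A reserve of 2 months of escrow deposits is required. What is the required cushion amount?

Condo association dues: $449.40 × 12 = $5,392.80
Flood insurance: $529.44
FHA mortgage insurance premium: $166.41 × 12 = $1,996.92
Property tax: $2,436.24
Total annual escrow = $5,392.80 + $529.44 + $1,996.92 + $2,436.24 = $10,355.40
Monthly escrow = $10,355.40 ÷ 12 = $862.95
Required cushion = 2 × $862.95 = $1,725.90

$1,725.90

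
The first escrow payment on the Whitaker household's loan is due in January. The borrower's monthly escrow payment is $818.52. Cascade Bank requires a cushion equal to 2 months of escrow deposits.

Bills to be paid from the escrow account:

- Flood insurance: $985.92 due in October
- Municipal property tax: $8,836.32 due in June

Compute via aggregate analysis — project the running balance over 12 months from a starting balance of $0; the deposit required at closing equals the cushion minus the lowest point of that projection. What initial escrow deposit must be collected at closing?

$5,562.24

Cushion = 2 × $818.52 = $1,637.04
Trial balance (start $0, +$818.52 each month, − disbursements):
  Jan: +$818.52 → $818.52
  Feb: +$818.52 → $1,637.04
  Mar: +$818.52 → $2,455.56
  Apr: +$818.52 → $3,274.08
  May: +$818.52 → $4,092.60
  Jun: +$818.52 − $8,836.32 → -$3,925.20
  Jul: +$818.52 → -$3,106.68
  Aug: +$818.52 → -$2,288.16
  Sep: +$818.52 → -$1,469.64
  Oct: +$818.52 − $985.92 → -$1,637.04
  Nov: +$818.52 → -$818.52
  Dec: +$818.52 → $0.00
Lowest trial balance = -$3,925.20 (Jun)
Initial deposit = cushion − low point = $1,637.04 − (-$3,925.20) = $5,562.24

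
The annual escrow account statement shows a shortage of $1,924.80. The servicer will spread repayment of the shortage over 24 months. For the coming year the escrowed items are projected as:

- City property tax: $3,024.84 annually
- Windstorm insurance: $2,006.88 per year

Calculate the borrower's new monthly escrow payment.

$499.51

City property tax = $3,024.84
Windstorm insurance = $2,006.88
Annual escrow total = $5,031.72
Base monthly escrow = $5,031.72 ÷ 12 = $419.31
Monthly shortage recovery: $1,924.80 / 24 = $80.20
Adjusted monthly = $419.31 + $80.20 = $499.51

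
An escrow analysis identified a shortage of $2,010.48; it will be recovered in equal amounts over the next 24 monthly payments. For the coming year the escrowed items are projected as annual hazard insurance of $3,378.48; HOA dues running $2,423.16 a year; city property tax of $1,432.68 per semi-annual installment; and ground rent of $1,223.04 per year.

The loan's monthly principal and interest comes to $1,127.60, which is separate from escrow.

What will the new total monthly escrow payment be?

Hazard insurance: $3,378.48 annually
HOA dues: $2,423.16 annually
City property tax: $1,432.68 × 2 = $2,865.36 annually
Ground rent: $1,223.04 annually
Annual escrow total = $9,890.04
Monthly = $9,890.04 ÷ 12 = $824.17
Monthly shortage recovery: $2,010.48 ÷ 24 = $83.77
Adjusted monthly = $824.17 + $83.77 = $907.94

$907.94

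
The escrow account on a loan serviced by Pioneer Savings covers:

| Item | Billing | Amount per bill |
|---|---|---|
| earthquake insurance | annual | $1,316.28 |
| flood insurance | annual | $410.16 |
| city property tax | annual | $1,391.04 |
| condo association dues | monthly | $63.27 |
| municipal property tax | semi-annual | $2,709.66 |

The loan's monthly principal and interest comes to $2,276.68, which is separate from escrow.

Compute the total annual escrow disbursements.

$9,296.04

Earthquake insurance = $1,316.28/yr
Flood insurance = $410.16/yr
City property tax = $1,391.04/yr
Condo association dues = $63.27 × 12 = $759.24/yr
Municipal property tax = $2,709.66 × 2 = $5,419.32/yr
Total annual escrow = $9,296.04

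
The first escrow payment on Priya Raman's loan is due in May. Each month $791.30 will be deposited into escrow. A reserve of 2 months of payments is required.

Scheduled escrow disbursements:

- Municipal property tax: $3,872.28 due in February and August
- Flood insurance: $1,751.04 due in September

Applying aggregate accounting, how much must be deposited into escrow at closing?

$3,249.42

Cushion = 2 × $791.30 = $1,582.60
Trial balance (start $0, +$791.30 each month, − disbursements):
  May: +$791.30 → $791.30
  Jun: +$791.30 → $1,582.60
  Jul: +$791.30 → $2,373.90
  Aug: +$791.30 − $3,872.28 → -$707.08
  Sep: +$791.30 − $1,751.04 → -$1,666.82
  Oct: +$791.30 → -$875.52
  Nov: +$791.30 → -$84.22
  Dec: +$791.30 → $707.08
  Jan: +$791.30 → $1,498.38
  Feb: +$791.30 − $3,872.28 → -$1,582.60
  Mar: +$791.30 → -$791.30
  Apr: +$791.30 → $0.00
Lowest trial balance = -$1,666.82 (Sep)
Initial deposit = cushion − low point = $1,582.60 − (-$1,666.82) = $3,249.42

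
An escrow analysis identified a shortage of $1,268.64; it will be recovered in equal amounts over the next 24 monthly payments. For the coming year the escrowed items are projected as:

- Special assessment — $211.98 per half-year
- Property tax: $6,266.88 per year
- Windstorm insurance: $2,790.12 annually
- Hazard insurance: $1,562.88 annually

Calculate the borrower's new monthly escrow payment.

Special assessment: $211.98 × 2 = $423.96 per year
Property tax: $6,266.88 per year
Windstorm insurance: $2,790.12 per year
Hazard insurance: $1,562.88 per year
Combined annual = $11,043.84
Base monthly escrow = $11,043.84 / 12 = $920.32
Monthly shortage recovery: $1,268.64 / 24 = $52.86
Adjusted monthly = $920.32 + $52.86 = $973.18

$973.18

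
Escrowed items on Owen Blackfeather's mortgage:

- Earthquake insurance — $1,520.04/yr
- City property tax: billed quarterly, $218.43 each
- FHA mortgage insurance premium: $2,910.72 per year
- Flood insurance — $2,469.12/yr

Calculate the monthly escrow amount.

Earthquake insurance — $1,520.04 annually
City property tax — $218.43 × 4 = $873.72 annually
FHA mortgage insurance premium — $2,910.72 annually
Flood insurance — $2,469.12 annually
Yearly total = $1,520.04 + $873.72 + $2,910.72 + $2,469.12 = $7,773.60
Base monthly escrow = $7,773.60 / 12 = $647.80

$647.80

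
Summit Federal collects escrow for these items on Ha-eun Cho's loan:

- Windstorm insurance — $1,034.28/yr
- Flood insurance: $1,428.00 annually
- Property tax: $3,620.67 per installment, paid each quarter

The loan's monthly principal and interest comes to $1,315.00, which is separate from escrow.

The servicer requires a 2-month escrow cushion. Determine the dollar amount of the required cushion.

Windstorm insurance = $1,034.28 annually
Flood insurance = $1,428.00 annually
Property tax = $3,620.67 × 4 = $14,482.68 annually
Total annual escrow = $1,034.28 + $1,428.00 + $14,482.68 = $16,944.96
Base monthly escrow = $16,944.96 ÷ 12 = $1,412.08
Cushion = 2 × $1,412.08 = $2,824.16

$2,824.16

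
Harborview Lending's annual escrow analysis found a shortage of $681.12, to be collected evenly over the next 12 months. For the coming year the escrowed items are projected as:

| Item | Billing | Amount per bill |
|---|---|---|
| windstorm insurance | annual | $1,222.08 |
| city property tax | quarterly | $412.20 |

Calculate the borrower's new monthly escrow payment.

Windstorm insurance = $1,222.08 annually
City property tax = $412.20 × 4 = $1,648.80 annually
Annual escrow total = $2,870.88
Base monthly escrow = $2,870.88 ÷ 12 = $239.24
Shortage spread = $681.12 ÷ 12 = $56.76/mo
New monthly escrow = $239.24 + $56.76 = $296.00

$296.00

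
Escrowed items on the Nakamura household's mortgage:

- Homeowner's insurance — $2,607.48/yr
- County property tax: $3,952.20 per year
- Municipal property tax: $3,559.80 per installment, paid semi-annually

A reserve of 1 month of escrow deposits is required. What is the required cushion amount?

$1,139.94

Homeowner's insurance — $2,607.48
County property tax — $3,952.20
Municipal property tax — $3,559.80 × 2 = $7,119.60
Total annual escrow = $2,607.48 + $3,952.20 + $7,119.60 = $13,679.28
Per month = $13,679.28 ÷ 12 = $1,139.94
Cushion = 1 × $1,139.94 = $1,139.94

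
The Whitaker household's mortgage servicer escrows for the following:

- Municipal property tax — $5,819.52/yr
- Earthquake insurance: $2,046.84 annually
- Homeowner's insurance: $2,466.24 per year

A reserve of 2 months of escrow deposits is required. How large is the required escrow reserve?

$1,722.10

Municipal property tax — $5,819.52 annually
Earthquake insurance — $2,046.84 annually
Homeowner's insurance — $2,466.24 annually
Total annual escrow = $5,819.52 + $2,046.84 + $2,466.24 = $10,332.60
Per month = $10,332.60 ÷ 12 = $861.05
Cushion = 2 × $861.05 = $1,722.10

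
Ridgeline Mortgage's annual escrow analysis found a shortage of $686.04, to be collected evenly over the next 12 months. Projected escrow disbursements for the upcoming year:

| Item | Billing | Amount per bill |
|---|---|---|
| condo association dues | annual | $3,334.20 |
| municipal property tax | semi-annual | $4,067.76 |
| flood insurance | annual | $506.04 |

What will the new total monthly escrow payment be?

$1,055.15

Condo association dues = $3,334.20
Municipal property tax = $4,067.76 × 2 = $8,135.52
Flood insurance = $506.04
Total annual escrow = $11,975.76
Monthly escrow = $11,975.76 ÷ 12 = $997.98
Shortage per month = $686.04 / 12 = $57.17
Adjusted monthly = $997.98 + $57.17 = $1,055.15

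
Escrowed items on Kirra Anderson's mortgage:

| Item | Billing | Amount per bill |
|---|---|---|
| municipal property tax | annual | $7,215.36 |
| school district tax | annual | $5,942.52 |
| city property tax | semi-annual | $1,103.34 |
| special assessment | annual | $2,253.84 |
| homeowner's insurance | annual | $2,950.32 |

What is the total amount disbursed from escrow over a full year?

$20,568.72

Municipal property tax — $7,215.36/yr
School district tax — $5,942.52/yr
City property tax — $1,103.34 × 2 = $2,206.68/yr
Special assessment — $2,253.84/yr
Homeowner's insurance — $2,950.32/yr
Combined annual = $7,215.36 + $5,942.52 + $2,206.68 + $2,253.84 + $2,950.32 = $20,568.72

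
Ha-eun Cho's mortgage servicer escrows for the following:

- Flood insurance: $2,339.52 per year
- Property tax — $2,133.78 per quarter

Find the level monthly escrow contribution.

$906.22

Flood insurance = $2,339.52
Property tax = $2,133.78 × 4 = $8,535.12
Total annual escrow = $10,874.64
Monthly escrow = $10,874.64 ÷ 12 = $906.22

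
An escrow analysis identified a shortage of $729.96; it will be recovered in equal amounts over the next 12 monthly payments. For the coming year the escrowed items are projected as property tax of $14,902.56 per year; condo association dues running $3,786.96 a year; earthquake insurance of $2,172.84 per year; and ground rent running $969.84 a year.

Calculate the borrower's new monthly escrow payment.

Property tax — $14,902.56
Condo association dues — $3,786.96
Earthquake insurance — $2,172.84
Ground rent — $969.84
Combined annual = $14,902.56 + $3,786.96 + $2,172.84 + $969.84 = $21,832.20
Monthly escrow = $21,832.20 / 12 = $1,819.35
Shortage spread = $729.96 ÷ 12 = $60.83/mo
New monthly escrow = $1,819.35 + $60.83 = $1,880.18

$1,880.18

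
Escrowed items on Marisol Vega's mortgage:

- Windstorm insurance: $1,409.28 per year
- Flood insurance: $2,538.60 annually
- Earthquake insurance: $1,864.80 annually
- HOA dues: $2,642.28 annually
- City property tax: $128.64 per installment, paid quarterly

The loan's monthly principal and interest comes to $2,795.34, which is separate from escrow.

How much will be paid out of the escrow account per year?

$8,969.52

Windstorm insurance: $1,409.28 per year
Flood insurance: $2,538.60 per year
Earthquake insurance: $1,864.80 per year
HOA dues: $2,642.28 per year
City property tax: $128.64 × 4 = $514.56 per year
Yearly total = $8,969.52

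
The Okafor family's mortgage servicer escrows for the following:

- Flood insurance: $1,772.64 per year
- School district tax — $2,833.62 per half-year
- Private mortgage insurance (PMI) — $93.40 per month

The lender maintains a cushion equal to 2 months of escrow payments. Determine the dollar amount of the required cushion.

$1,426.78

Flood insurance — $1,772.64 annually
School district tax — $2,833.62 × 2 = $5,667.24 annually
Private mortgage insurance (PMI) — $93.40 × 12 = $1,120.80 annually
Combined annual = $1,772.64 + $5,667.24 + $1,120.80 = $8,560.68
Monthly escrow = $8,560.68 / 12 = $713.39
Reserve = 2 × $713.39 = $1,426.78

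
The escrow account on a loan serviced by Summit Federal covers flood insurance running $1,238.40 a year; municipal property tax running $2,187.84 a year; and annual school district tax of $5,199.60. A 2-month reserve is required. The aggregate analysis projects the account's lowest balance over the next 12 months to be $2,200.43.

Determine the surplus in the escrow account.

Flood insurance = $1,238.40/yr
Municipal property tax = $2,187.84/yr
School district tax = $5,199.60/yr
Yearly total = $8,625.84
Monthly escrow = $8,625.84 / 12 = $718.82
Required reserve = 2 × $718.82 = $1,437.64
Surplus = $2,200.43 − $1,437.64 = $762.79

$762.79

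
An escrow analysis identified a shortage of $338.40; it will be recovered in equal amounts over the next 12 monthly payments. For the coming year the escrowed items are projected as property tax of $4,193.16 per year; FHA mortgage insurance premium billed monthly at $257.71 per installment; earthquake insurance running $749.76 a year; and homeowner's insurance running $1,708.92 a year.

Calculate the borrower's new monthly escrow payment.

$840.23

Property tax = $4,193.16/yr
FHA mortgage insurance premium = $257.71 × 12 = $3,092.52/yr
Earthquake insurance = $749.76/yr
Homeowner's insurance = $1,708.92/yr
Annual escrow total = $4,193.16 + $3,092.52 + $749.76 + $1,708.92 = $9,744.36
Per month = $9,744.36 ÷ 12 = $812.03
Monthly shortage recovery: $338.40 ÷ 12 = $28.20
New monthly escrow = $812.03 + $28.20 = $840.23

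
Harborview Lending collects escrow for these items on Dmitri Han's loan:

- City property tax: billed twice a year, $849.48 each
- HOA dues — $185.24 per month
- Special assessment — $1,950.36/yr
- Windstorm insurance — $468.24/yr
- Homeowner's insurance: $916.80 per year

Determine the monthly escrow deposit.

City property tax — $849.48 × 2 = $1,698.96 per year
HOA dues — $185.24 × 12 = $2,222.88 per year
Special assessment — $1,950.36 per year
Windstorm insurance — $468.24 per year
Homeowner's insurance — $916.80 per year
Combined annual = $1,698.96 + $2,222.88 + $1,950.36 + $468.24 + $916.80 = $7,257.24
Monthly = $7,257.24 ÷ 12 = $604.77

$604.77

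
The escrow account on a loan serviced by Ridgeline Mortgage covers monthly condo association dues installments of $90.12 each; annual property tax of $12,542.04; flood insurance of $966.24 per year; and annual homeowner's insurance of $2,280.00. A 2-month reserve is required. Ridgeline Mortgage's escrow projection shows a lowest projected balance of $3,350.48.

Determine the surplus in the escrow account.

$538.86

Condo association dues = $90.12 × 12 = $1,081.44 annually
Property tax = $12,542.04 annually
Flood insurance = $966.24 annually
Homeowner's insurance = $2,280.00 annually
Combined annual = $1,081.44 + $12,542.04 + $966.24 + $2,280.00 = $16,869.72
Per month = $16,869.72 ÷ 12 = $1,405.81
Required cushion = 2 × $1,405.81 = $2,811.62
Surplus = $3,350.48 − $2,811.62 = $538.86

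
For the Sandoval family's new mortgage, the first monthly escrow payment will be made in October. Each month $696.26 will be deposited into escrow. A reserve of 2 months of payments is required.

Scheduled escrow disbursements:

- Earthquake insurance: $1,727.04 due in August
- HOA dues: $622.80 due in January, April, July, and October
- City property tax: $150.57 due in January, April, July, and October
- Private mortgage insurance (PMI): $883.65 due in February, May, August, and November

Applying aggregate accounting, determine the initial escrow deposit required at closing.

$2,088.78

Cushion = 2 × $696.26 = $1,392.52
Trial balance (start $0, +$696.26 each month, − disbursements):
  Oct: +$696.26 − $773.37 → -$77.11
  Nov: +$696.26 − $883.65 → -$264.50
  Dec: +$696.26 → $431.76
  Jan: +$696.26 − $773.37 → $354.65
  Feb: +$696.26 − $883.65 → $167.26
  Mar: +$696.26 → $863.52
  Apr: +$696.26 − $773.37 → $786.41
  May: +$696.26 − $883.65 → $599.02
  Jun: +$696.26 → $1,295.28
  Jul: +$696.26 − $773.37 → $1,218.17
  Aug: +$696.26 − $2,610.69 → -$696.26
  Sep: +$696.26 → $0.00
Lowest trial balance = -$696.26 (Aug)
Initial deposit = cushion − low point = $1,392.52 − (-$696.26) = $2,088.78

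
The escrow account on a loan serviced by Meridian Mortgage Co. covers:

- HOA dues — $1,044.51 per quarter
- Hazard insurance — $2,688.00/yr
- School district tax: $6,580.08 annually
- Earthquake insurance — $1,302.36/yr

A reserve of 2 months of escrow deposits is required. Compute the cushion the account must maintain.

HOA dues — $1,044.51 × 4 = $4,178.04
Hazard insurance — $2,688.00
School district tax — $6,580.08
Earthquake insurance — $1,302.36
Combined annual = $4,178.04 + $2,688.00 + $6,580.08 + $1,302.36 = $14,748.48
Per month = $14,748.48 / 12 = $1,229.04
Cushion = 2 × $1,229.04 = $2,458.08

$2,458.08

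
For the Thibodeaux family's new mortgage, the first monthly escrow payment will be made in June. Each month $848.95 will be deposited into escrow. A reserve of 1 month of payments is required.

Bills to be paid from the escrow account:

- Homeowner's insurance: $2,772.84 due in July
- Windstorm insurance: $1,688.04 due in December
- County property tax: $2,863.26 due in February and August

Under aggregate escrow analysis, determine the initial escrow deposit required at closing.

Cushion = 1 × $848.95 = $848.95
Trial balance (start $0, +$848.95 each month, − disbursements):
  Jun: +$848.95 → $848.95
  Jul: +$848.95 − $2,772.84 → -$1,074.94
  Aug: +$848.95 − $2,863.26 → -$3,089.25
  Sep: +$848.95 → -$2,240.30
  Oct: +$848.95 → -$1,391.35
  Nov: +$848.95 → -$542.40
  Dec: +$848.95 − $1,688.04 → -$1,381.49
  Jan: +$848.95 → -$532.54
  Feb: +$848.95 − $2,863.26 → -$2,546.85
  Mar: +$848.95 → -$1,697.90
  Apr: +$848.95 → -$848.95
  May: +$848.95 → $0.00
Lowest trial balance = -$3,089.25 (Aug)
Initial deposit = cushion − low point = $848.95 − (-$3,089.25) = $3,938.20

$3,938.20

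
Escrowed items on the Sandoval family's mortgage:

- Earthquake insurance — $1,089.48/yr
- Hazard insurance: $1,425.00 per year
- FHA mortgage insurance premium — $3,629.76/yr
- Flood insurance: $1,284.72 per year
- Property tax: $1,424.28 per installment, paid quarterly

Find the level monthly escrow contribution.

Earthquake insurance: $1,089.48/yr
Hazard insurance: $1,425.00/yr
FHA mortgage insurance premium: $3,629.76/yr
Flood insurance: $1,284.72/yr
Property tax: $1,424.28 × 4 = $5,697.12/yr
Annual escrow total = $1,089.48 + $1,425.00 + $3,629.76 + $1,284.72 + $5,697.12 = $13,126.08
Monthly = $13,126.08 ÷ 12 = $1,093.84

$1,093.84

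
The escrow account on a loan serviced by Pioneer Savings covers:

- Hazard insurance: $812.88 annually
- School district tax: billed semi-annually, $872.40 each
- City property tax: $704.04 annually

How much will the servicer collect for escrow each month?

Hazard insurance: $812.88
School district tax: $872.40 × 2 = $1,744.80
City property tax: $704.04
Total annual escrow = $812.88 + $1,744.80 + $704.04 = $3,261.72
Per month = $3,261.72 / 12 = $271.81

$271.81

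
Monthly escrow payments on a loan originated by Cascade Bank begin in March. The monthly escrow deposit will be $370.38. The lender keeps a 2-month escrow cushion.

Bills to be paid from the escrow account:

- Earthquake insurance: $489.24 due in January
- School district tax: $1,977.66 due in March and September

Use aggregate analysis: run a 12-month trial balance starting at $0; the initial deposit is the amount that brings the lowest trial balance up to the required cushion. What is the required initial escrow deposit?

$2,348.04

Cushion = 2 × $370.38 = $740.76
Trial balance (start $0, +$370.38 each month, − disbursements):
  Mar: +$370.38 − $1,977.66 → -$1,607.28
  Apr: +$370.38 → -$1,236.90
  May: +$370.38 → -$866.52
  Jun: +$370.38 → -$496.14
  Jul: +$370.38 → -$125.76
  Aug: +$370.38 → $244.62
  Sep: +$370.38 − $1,977.66 → -$1,362.66
  Oct: +$370.38 → -$992.28
  Nov: +$370.38 → -$621.90
  Dec: +$370.38 → -$251.52
  Jan: +$370.38 − $489.24 → -$370.38
  Feb: +$370.38 → $0.00
Lowest trial balance = -$1,607.28 (Mar)
Initial deposit = cushion − low point = $740.76 − (-$1,607.28) = $2,348.04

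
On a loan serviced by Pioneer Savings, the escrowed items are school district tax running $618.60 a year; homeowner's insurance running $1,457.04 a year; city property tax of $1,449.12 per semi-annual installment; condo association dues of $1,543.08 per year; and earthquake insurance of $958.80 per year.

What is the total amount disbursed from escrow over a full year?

School district tax — $618.60
Homeowner's insurance — $1,457.04
City property tax — $1,449.12 × 2 = $2,898.24
Condo association dues — $1,543.08
Earthquake insurance — $958.80
Total annual escrow = $7,475.76

$7,475.76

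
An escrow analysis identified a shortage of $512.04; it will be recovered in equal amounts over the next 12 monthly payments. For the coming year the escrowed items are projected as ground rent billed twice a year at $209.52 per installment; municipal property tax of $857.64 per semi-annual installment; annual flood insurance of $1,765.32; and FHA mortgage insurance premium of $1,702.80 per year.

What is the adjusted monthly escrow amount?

$509.54

Ground rent = $209.52 × 2 = $419.04 per year
Municipal property tax = $857.64 × 2 = $1,715.28 per year
Flood insurance = $1,765.32 per year
FHA mortgage insurance premium = $1,702.80 per year
Total annual escrow = $5,602.44
Base monthly escrow = $5,602.44 ÷ 12 = $466.87
Shortage spread = $512.04 / 12 = $42.67/mo
Adjusted monthly = $466.87 + $42.67 = $509.54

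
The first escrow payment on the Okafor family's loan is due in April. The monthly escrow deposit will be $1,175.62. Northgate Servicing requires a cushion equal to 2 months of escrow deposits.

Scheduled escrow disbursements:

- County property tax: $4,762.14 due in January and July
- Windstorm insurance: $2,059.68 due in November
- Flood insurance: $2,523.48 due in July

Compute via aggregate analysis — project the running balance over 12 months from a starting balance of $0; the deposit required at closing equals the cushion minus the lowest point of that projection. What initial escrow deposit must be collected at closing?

Cushion = 2 × $1,175.62 = $2,351.24
Trial balance (start $0, +$1,175.62 each month, − disbursements):
  Apr: +$1,175.62 → $1,175.62
  May: +$1,175.62 → $2,351.24
  Jun: +$1,175.62 → $3,526.86
  Jul: +$1,175.62 − $7,285.62 → -$2,583.14
  Aug: +$1,175.62 → -$1,407.52
  Sep: +$1,175.62 → -$231.90
  Oct: +$1,175.62 → $943.72
  Nov: +$1,175.62 − $2,059.68 → $59.66
  Dec: +$1,175.62 → $1,235.28
  Jan: +$1,175.62 − $4,762.14 → -$2,351.24
  Feb: +$1,175.62 → -$1,175.62
  Mar: +$1,175.62 → $0.00
Lowest trial balance = -$2,583.14 (Jul)
Initial deposit = cushion − low point = $2,351.24 − (-$2,583.14) = $4,934.38

$4,934.38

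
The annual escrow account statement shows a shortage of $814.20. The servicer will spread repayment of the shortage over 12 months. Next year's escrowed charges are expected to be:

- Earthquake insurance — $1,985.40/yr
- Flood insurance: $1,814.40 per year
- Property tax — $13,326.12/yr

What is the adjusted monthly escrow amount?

Earthquake insurance = $1,985.40/yr
Flood insurance = $1,814.40/yr
Property tax = $13,326.12/yr
Total annual escrow = $17,125.92
Monthly = $17,125.92 ÷ 12 = $1,427.16
Monthly shortage recovery: $814.20 / 12 = $67.85
New monthly escrow = $1,427.16 + $67.85 = $1,495.01

$1,495.01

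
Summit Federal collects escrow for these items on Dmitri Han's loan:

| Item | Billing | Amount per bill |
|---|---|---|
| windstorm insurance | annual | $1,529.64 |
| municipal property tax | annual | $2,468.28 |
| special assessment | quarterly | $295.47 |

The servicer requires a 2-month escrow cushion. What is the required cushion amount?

Windstorm insurance — $1,529.64/yr
Municipal property tax — $2,468.28/yr
Special assessment — $295.47 × 4 = $1,181.88/yr
Total annual escrow = $1,529.64 + $2,468.28 + $1,181.88 = $5,179.80
Monthly = $5,179.80 / 12 = $431.65
Required cushion = 2 × $431.65 = $863.30

$863.30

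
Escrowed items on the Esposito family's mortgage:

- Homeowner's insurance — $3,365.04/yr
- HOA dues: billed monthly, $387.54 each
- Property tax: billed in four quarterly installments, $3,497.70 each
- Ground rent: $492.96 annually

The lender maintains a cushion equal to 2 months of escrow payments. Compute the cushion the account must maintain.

Homeowner's insurance — $3,365.04 annually
HOA dues — $387.54 × 12 = $4,650.48 annually
Property tax — $3,497.70 × 4 = $13,990.80 annually
Ground rent — $492.96 annually
Annual escrow total = $22,499.28
Monthly = $22,499.28 ÷ 12 = $1,874.94
Required cushion = 2 × $1,874.94 = $3,749.88

$3,749.88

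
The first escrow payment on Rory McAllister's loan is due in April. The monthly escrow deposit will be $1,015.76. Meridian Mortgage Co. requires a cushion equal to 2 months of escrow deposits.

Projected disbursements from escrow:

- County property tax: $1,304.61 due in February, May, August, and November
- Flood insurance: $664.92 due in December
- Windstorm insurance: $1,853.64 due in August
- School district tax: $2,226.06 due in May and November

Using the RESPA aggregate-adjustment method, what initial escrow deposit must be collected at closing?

Cushion = 2 × $1,015.76 = $2,031.52
Trial balance (start $0, +$1,015.76 each month, − disbursements):
  Apr: +$1,015.76 → $1,015.76
  May: +$1,015.76 − $3,530.67 → -$1,499.15
  Jun: +$1,015.76 → -$483.39
  Jul: +$1,015.76 → $532.37
  Aug: +$1,015.76 − $3,158.25 → -$1,610.12
  Sep: +$1,015.76 → -$594.36
  Oct: +$1,015.76 → $421.40
  Nov: +$1,015.76 − $3,530.67 → -$2,093.51
  Dec: +$1,015.76 − $664.92 → -$1,742.67
  Jan: +$1,015.76 → -$726.91
  Feb: +$1,015.76 − $1,304.61 → -$1,015.76
  Mar: +$1,015.76 → $0.00
Lowest trial balance = -$2,093.51 (Nov)
Initial deposit = cushion − low point = $2,031.52 − (-$2,093.51) = $4,125.03

$4,125.03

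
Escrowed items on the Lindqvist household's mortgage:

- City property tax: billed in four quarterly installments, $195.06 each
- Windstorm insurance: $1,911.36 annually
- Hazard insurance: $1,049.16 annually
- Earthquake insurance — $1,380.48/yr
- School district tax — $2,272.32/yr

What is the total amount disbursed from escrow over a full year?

$7,393.56

City property tax = $195.06 × 4 = $780.24 per year
Windstorm insurance = $1,911.36 per year
Hazard insurance = $1,049.16 per year
Earthquake insurance = $1,380.48 per year
School district tax = $2,272.32 per year
Total annual escrow = $780.24 + $1,911.36 + $1,049.16 + $1,380.48 + $2,272.32 = $7,393.56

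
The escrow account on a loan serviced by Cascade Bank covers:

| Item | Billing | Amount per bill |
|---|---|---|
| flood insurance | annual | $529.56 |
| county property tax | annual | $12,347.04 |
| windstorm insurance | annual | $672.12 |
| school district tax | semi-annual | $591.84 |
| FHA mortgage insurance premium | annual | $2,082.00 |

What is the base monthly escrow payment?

$1,401.20

Flood insurance — $529.56/yr
County property tax — $12,347.04/yr
Windstorm insurance — $672.12/yr
School district tax — $591.84 × 2 = $1,183.68/yr
FHA mortgage insurance premium — $2,082.00/yr
Annual escrow total = $16,814.40
Base monthly escrow = $16,814.40 ÷ 12 = $1,401.20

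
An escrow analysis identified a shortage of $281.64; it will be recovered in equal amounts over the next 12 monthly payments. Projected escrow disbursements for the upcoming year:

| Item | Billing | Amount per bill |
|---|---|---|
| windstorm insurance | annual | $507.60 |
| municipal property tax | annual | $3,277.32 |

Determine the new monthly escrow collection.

$338.88

Windstorm insurance = $507.60/yr
Municipal property tax = $3,277.32/yr
Annual escrow total = $507.60 + $3,277.32 = $3,784.92
Monthly = $3,784.92 ÷ 12 = $315.41
Shortage per month = $281.64 / 12 = $23.47
New monthly escrow = $315.41 + $23.47 = $338.88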